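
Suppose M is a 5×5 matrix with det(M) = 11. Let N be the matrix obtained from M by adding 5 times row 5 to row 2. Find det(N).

The determinant is 11.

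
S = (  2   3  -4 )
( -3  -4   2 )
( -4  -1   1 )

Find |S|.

Expand along row 1:
  + 2 · |-4 2; -1 1| = 2·(-4 − (-2)) = -4
  − 3 · |-3 2; -4 1| = −3·(-3 − (-8)) = -15
  + (-4) · |-3 -4; -4 -1| = (-4)·(3 − 16) = 52
Sum: (-4) + (-15) + (52) = 33

33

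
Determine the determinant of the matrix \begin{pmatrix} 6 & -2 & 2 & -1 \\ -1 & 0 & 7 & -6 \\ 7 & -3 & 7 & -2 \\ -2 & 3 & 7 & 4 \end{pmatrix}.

Expand along row 2 (it has 1 zero):
  − (-1) · M_21   where M_21 = det([-2 2 -1; -3 7 -2; 3 7 4]) = -30
  − (7) · M_23   where M_23 = det([6 -2 -1; 7 -3 -2; -2 3 4]) = -3
  + (-6) · M_24   where M_24 = det([6 -2 2; 7 -3 7; -2 3 7]) = -96
det = (-1)·(-1)·(-30) + (-1)·(7)·(-3) + (+1)·(-6)·(-96) = 567

567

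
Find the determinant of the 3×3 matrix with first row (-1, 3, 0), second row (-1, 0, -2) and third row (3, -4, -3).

Expand along row 1:
  + (-1) · |0 -2; -4 -3| = (-1)·(0 − 8) = 8
  − 3 · |-1 -2; 3 -3| = −3·(3 − (-6)) = -27
Sum: (8) + (-27) = -19

-19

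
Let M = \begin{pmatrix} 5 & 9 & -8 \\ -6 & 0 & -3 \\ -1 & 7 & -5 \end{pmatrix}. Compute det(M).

198

Expand along row 2:
  − (-6) · |9 -8; 7 -5| = −(-6)·(-45 − (-56)) = 66
  − (-3) · |5 9; -1 7| = −(-3)·(35 − (-9)) = 132
Sum: (66) + (132) = 198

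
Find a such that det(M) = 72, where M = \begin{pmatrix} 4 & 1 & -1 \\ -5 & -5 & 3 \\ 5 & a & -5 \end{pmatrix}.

a = -1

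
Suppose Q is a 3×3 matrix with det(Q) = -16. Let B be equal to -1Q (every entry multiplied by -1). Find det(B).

det(B) = 16

For a 3×3 matrix, det(-1Q) = (-1)^3·det(Q) = -1·det(Q).
det(B) = (-1)·(-16) = 16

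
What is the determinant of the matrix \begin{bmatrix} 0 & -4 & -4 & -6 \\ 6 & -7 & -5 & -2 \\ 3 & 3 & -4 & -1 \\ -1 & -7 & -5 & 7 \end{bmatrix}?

The determinant is -3086.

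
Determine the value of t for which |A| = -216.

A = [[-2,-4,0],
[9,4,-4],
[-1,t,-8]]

t = -3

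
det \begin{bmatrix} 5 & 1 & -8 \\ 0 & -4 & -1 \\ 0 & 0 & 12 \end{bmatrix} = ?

The matrix is upper triangular, so the determinant is the product of the diagonal entries:
det = (5) · (-4) · (12) = -240

-240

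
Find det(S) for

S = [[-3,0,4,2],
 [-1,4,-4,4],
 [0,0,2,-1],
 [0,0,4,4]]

|S| = -144

S is block upper-triangular with a 2×2 block and a 2×2 block on the diagonal, so its determinant equals the product of the determinants of the diagonal blocks.
det of the 2×2 block = -12
det of the 2×2 block = 12
det = (-12)·(12) = -144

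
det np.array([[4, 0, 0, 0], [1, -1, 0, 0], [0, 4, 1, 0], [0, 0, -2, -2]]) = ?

The matrix is lower triangular, so the determinant is the product of the diagonal entries:
det = (4) · (-1) · (1) · (-2) = 8

8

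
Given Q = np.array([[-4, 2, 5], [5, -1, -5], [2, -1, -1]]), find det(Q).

The determinant is -9.

Expand along column 1:
  + (-4) · |-1 -5; -1 -1| = (-4)·(1 − 5) = 16
  − 5 · |2 5; -1 -1| = −5·(-2 − (-5)) = -15
  + 2 · |2 5; -1 -5| = 2·(-10 − (-5)) = -10
Sum: (16) + (-15) + (-10) = -9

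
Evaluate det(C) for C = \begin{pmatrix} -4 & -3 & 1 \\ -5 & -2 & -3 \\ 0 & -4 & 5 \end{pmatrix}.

Expand along column 1:
  + (-4) · |-2 -3; -4 5| = (-4)·(-10 − 12) = 88
  − (-5) · |-3 1; -4 5| = −(-5)·(-15 − (-4)) = -55
Sum: (88) + (-55) = 33

|C| = 33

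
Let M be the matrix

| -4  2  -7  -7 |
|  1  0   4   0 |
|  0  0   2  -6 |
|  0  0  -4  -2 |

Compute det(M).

M is block upper-triangular with a 2×2 block and a 2×2 block on the diagonal, so its determinant equals the product of the determinants of the diagonal blocks.
det of the 2×2 block = -2
det of the 2×2 block = -28
det = (-2)·(-28) = 56

det(M) = 56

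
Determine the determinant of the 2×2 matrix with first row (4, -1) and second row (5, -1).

1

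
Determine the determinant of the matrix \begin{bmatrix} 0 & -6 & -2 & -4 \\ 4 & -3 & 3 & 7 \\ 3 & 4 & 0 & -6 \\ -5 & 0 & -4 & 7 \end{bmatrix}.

Expand along row 1 (it has 1 zero):
  − (-6) · M_12   where M_12 = det([4 3 7; 3 0 -6; -5 -4 7]) = -153
  + (-2) · M_13   where M_13 = det([4 -3 7; 3 4 -6; -5 0 7]) = 225
  − (-4) · M_14   where M_14 = det([4 -3 3; 3 4 0; -5 0 -4]) = -40
det = (-1)·(-6)·(-153) + (+1)·(-2)·(225) + (-1)·(-4)·(-40) = -1528

-1528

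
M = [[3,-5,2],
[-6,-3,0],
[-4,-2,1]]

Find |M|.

|M| = -39

Expand along row 2:
  − (-6) · |-5 2; -2 1| = −(-6)·(-5 − (-4)) = -6
  + (-3) · |3 2; -4 1| = (-3)·(3 − (-8)) = -33
Sum: (-6) + (-33) = -39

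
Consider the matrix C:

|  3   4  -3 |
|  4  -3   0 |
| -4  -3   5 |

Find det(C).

-53

Expand along row 2:
  − 4 · |4 -3; -3 5| = −4·(20 − 9) = -44
  + (-3) · |3 -3; -4 5| = (-3)·(15 − 12) = -9
Sum: (-44) + (-9) = -53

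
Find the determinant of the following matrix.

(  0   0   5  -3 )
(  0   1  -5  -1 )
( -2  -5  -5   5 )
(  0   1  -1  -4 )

The determinant is -6.

Expand along column 1 (it has 3 zeros):
  + (-2) · M_31   where M_31 = det([0 5 -3; 1 -5 -1; 1 -1 -4]) = 3
det = (+1)·(-2)·(3) = -6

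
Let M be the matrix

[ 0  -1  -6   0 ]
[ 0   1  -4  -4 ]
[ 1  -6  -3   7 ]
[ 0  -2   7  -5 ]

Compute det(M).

-126

Expand along column 1 (it has 3 zeros):
  + (1) · M_31   where M_31 = det([-1 -6 0; 1 -4 -4; -2 7 -5]) = -126
det = (+1)·(1)·(-126) = -126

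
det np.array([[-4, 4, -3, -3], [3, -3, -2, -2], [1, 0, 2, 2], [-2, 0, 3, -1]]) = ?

Expand along column 2 (it has 2 zeros):
  − (4) · M_12   where M_12 = det([3 -2 -2; 1 2 2; -2 3 -1]) = -32
  + (-3) · M_22   where M_22 = det([-4 -3 -3; 1 2 2; -2 3 -1]) = 20
det = (-1)·(4)·(-32) + (+1)·(-3)·(20) = 68

68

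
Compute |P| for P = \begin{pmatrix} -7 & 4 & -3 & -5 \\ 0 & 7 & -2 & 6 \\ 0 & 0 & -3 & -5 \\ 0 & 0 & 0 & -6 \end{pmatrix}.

P is upper triangular, so det(P) is the product of the diagonal entries:
det = (-7) · (7) · (-3) · (-6) = -882

det(P) = -882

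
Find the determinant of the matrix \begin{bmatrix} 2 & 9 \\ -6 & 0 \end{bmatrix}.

The determinant is 54.

det = 2·0 − 9·(-6) = 0 − (-54) = 54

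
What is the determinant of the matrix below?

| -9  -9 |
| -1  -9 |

The determinant is 72.

det = (-9)·(-9) − (-9)·(-1) = 81 − 9 = 72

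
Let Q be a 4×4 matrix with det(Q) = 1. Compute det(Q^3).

1

det(Q^3) = (det Q)^3 = (1)^3 = 1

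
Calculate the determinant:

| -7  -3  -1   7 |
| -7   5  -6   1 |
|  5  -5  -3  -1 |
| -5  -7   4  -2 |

Expand along row 1:
  + (-7) · M_11   where M_11 = det([5 -6 1; -5 -3 -1; -7 4 -2]) = 27
  − (-3) · M_12   where M_12 = det([-7 -6 1; 5 -3 -1; -5 4 -2]) = -155
  + (-1) · M_13   where M_13 = det([-7 5 1; 5 -5 -1; -5 -7 -2]) = -6
  − (7) · M_14   where M_14 = det([-7 5 -6; 5 -5 -3; -5 -7 4]) = 622
det = (+1)·(-7)·(27) + (-1)·(-3)·(-155) + (+1)·(-1)·(-6) + (-1)·(7)·(622) = -5002

-5002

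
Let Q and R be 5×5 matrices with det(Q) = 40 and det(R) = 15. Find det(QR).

det(QR) = det(Q)·det(R) = (40)·(15) = 600

|QR| = 600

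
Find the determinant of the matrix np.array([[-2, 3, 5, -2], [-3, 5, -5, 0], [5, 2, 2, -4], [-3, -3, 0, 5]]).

Expand along row 2 (it has 1 zero):
  − (-3) · M_21   where M_21 = det([3 5 -2; 2 2 -4; -3 0 5]) = 28
  + (5) · M_22   where M_22 = det([-2 5 -2; 5 2 -4; -3 0 5]) = -97
  − (-5) · M_23   where M_23 = det([-2 3 -2; 5 2 -4; -3 -3 5]) = -17
det = (-1)·(-3)·(28) + (+1)·(5)·(-97) + (-1)·(-5)·(-17) = -486

The determinant is -486.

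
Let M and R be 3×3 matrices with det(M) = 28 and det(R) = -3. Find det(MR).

det(MR) = -84

det(MR) = det(M)·det(R) = (28)·(-3) = -84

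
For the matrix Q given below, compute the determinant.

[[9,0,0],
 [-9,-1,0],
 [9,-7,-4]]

36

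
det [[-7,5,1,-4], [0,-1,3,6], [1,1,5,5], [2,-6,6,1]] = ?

The determinant is -1220.

Expand along row 2 (it has 1 zero):
  + (-1) · M_22   where M_22 = det([-7 1 -4; 1 5 5; 2 6 1]) = 200
  − (3) · M_23   where M_23 = det([-7 5 -4; 1 1 5; 2 -6 1]) = -140
  + (6) · M_24   where M_24 = det([-7 5 1; 1 1 5; 2 -6 6]) = -240
det = (+1)·(-1)·(200) + (-1)·(3)·(-140) + (+1)·(6)·(-240) = -1220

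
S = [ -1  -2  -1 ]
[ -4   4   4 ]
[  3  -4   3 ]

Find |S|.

Expand along row 1:
  + (-1) · |4 4; -4 3| = (-1)·(12 − (-16)) = -28
  − (-2) · |-4 4; 3 3| = −(-2)·(-12 − 12) = -48
  + (-1) · |-4 4; 3 -4| = (-1)·(16 − 12) = -4
Sum: (-28) + (-48) + (-4) = -80

-80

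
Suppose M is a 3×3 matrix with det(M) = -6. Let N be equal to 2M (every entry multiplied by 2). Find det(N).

For a 3×3 matrix, det(2M) = 2^3·det(M) = 8·det(M).
det(N) = (8)·(-6) = -48

-48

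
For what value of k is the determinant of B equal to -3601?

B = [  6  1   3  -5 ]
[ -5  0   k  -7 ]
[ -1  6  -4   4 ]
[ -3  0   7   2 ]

k = 3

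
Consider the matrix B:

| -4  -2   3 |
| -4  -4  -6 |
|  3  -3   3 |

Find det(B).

204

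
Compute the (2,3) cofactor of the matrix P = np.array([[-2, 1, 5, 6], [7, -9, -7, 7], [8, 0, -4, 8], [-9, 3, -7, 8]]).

-56

Delete row 2 and column 3; the remaining 3×3 submatrix is [-2 1 6; 8 0 8; -9 3 8].
Its determinant is 56.
The cofactor carries sign (−1)^(2+3) = −1, so C_{2,3} = −(56) = -56.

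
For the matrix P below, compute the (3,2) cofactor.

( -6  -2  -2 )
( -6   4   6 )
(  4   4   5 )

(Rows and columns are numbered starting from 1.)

48

Delete row 3 and column 2; the remaining 2×2 submatrix is [-6 -2; -6 6].
Its determinant is (-6)·6 − (-2)·(-6) = -48.
The cofactor carries sign (−1)^(3+2) = −1, so C_{3,2} = −(-48) = 48.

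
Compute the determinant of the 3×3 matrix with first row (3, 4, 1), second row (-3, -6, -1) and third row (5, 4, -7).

Expand along row 1:
  + 3 · |-6 -1; 4 -7| = 3·(42 − (-4)) = 138
  − 4 · |-3 -1; 5 -7| = −4·(21 − (-5)) = -104
  + 1 · |-3 -6; 5 4| = 1·(-12 − (-30)) = 18
Sum: (138) + (-104) + (18) = 52

The determinant is 52.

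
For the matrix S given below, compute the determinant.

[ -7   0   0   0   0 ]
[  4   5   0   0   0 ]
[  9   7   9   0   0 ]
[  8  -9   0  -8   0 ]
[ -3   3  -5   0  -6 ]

S is lower triangular, so det(S) is the product of the diagonal entries:
det = (-7) · (5) · (9) · (-8) · (-6) = -15120

-15120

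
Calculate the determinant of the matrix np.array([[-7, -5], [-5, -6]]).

17

det = (-7)·(-6) − (-5)·(-5) = 42 − 25 = 17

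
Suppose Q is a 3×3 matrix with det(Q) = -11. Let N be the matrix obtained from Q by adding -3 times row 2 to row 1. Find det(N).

-11

Adding a multiple of one row to another leaves the determinant unchanged.
det(N) = (1)·(-11) = -11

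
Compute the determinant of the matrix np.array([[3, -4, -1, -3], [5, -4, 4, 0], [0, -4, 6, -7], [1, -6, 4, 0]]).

The determinant is 1074.

Expand along column 4 (it has 2 zeros):
  − (-3) · M_14   where M_14 = det([5 -4 4; 0 -4 6; 1 -6 4]) = 92
  − (-7) · M_34   where M_34 = det([3 -4 -1; 5 -4 4; 1 -6 4]) = 114
det = (-1)·(-3)·(92) + (-1)·(-7)·(114) = 1074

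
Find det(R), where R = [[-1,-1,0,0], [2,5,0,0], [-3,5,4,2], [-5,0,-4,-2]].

0

R is block lower-triangular with a 2×2 block and a 2×2 block on the diagonal, so its determinant equals the product of the determinants of the diagonal blocks.
det of the 2×2 block = -3
det of the 2×2 block = 0
det = (-3)·(0) = 0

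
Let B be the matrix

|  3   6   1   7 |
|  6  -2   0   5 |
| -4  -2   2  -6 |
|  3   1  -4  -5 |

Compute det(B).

|B| = 1008

Expand along row 2 (it has 1 zero):
  − (6) · M_21   where M_21 = det([6 1 7; -2 2 -6; 1 -4 -5]) = -178
  + (-2) · M_22   where M_22 = det([3 1 7; -4 2 -6; 3 -4 -5]) = -70
  + (5) · M_24   where M_24 = det([3 6 1; -4 -2 2; 3 1 -4]) = -40
det = (-1)·(6)·(-178) + (+1)·(-2)·(-70) + (+1)·(5)·(-40) = 1008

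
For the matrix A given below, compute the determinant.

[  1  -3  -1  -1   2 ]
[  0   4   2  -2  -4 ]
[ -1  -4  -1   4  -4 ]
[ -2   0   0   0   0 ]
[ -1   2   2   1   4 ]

The determinant is -392.

Expand along row 4 (it has 4 zeros):
  − (-2) · M_41   where M_41 = det([-3 -1 -1 2; 4 2 -2 -4; -4 -1 4 -4; 2 2 1 4]) = -196
det = (-1)·(-2)·(-196) = -392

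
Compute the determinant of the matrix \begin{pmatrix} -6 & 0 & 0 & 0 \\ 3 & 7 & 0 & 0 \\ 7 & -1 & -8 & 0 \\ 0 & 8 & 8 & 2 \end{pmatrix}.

The matrix is lower triangular, so the determinant is the product of the diagonal entries:
det = (-6) · (7) · (-8) · (2) = 672

The determinant is 672.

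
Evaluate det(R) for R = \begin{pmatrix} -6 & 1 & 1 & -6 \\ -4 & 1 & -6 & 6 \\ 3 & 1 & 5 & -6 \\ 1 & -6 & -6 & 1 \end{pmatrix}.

det(R) = 805

Expand along row 1:
  + (-6) · M_11   where M_11 = det([1 -6 6; 1 5 -6; -6 -6 1]) = -97
  − (1) · M_12   where M_12 = det([-4 -6 6; 3 5 -6; 1 -6 1]) = 40
  + (1) · M_13   where M_13 = det([-4 1 6; 3 1 -6; 1 -6 1]) = 17
  − (-6) · M_14   where M_14 = det([-4 1 -6; 3 1 5; 1 -6 -6]) = 41
det = (+1)·(-6)·(-97) + (-1)·(1)·(40) + (+1)·(1)·(17) + (-1)·(-6)·(41) = 805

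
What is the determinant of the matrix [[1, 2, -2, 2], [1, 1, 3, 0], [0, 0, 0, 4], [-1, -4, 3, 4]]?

-36

Expand along row 3 (it has 3 zeros):
  − (4) · M_34   where M_34 = det([1 2 -2; 1 1 3; -1 -4 3]) = 9
det = (-1)·(4)·(9) = -36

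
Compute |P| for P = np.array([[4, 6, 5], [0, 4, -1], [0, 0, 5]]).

|P| = 80

P is upper triangular, so det(P) is the product of the diagonal entries:
det = (4) · (4) · (5) = 80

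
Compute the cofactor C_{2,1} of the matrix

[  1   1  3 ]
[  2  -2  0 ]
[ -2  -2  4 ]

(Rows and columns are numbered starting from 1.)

Delete row 2 and column 1; the remaining 2×2 submatrix is [1 3; -2 4].
Its determinant is 1·4 − 3·(-2) = 10.
The cofactor carries sign (−1)^(2+1) = −1, so C_{2,1} = −(10) = -10.

-10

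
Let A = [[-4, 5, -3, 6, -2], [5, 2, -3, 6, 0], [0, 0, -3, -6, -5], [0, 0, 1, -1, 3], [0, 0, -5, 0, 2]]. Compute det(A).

A is block upper-triangular with a 2×2 block and a 3×3 block on the diagonal, so its determinant equals the product of the determinants of the diagonal blocks.
det of the 2×2 block = -33
det of the 3×3 block = 133
det = (-33)·(133) = -4389

|A| = -4389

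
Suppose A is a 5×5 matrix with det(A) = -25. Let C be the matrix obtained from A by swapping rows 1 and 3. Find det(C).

Swapping two rows multiplies the determinant by −1.
det(C) = (-1)·(-25) = 25

|C| = 25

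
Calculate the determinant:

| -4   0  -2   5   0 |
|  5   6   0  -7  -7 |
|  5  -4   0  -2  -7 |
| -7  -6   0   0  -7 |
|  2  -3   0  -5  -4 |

Expand along column 3 (it has 4 zeros):
  + (-2) · M_13   where M_13 = det([5 6 -7 -7; 5 -4 -2 -7; -7 -6 0 -7; 2 -3 -5 -4]) = 3600
det = (+1)·(-2)·(3600) = -7200

The determinant is -7200.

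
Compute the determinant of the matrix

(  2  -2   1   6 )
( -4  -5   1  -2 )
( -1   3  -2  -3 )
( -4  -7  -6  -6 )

-400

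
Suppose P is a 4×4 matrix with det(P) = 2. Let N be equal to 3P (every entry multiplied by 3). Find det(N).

162

For a 4×4 matrix, det(3P) = 3^4·det(P) = 81·det(P).
det(N) = (81)·(2) = 162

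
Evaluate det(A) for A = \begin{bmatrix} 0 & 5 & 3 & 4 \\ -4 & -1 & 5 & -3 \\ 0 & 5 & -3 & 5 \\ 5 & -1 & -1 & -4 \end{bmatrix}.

582

Expand along column 1 (it has 2 zeros):
  − (-4) · M_21   where M_21 = det([5 3 4; 5 -3 5; -1 -1 -4]) = 98
  − (5) · M_41   where M_41 = det([5 3 4; -1 5 -3; 5 -3 5]) = -38
det = (-1)·(-4)·(98) + (-1)·(5)·(-38) = 582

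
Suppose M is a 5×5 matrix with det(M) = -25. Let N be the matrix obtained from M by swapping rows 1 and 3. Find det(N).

Swapping two rows multiplies the determinant by −1.
det(N) = (-1)·(-25) = 25

|N| = 25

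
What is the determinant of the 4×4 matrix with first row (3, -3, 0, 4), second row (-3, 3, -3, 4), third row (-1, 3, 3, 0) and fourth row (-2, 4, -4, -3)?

-366

Expand along row 1 (it has 1 zero):
  + (3) · M_11   where M_11 = det([3 -3 4; 3 3 0; 4 -4 -3]) = -150
  − (-3) · M_12   where M_12 = det([-3 -3 4; -1 3 0; -2 -4 -3]) = 76
  − (4) · M_14   where M_14 = det([-3 3 -3; -1 3 3; -2 4 -4]) = 36
det = (+1)·(3)·(-150) + (-1)·(-3)·(76) + (-1)·(4)·(36) = -366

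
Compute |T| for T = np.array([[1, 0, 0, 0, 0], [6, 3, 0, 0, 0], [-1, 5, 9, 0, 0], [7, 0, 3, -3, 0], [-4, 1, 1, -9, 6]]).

T is lower triangular, so det(T) is the product of the diagonal entries:
det = (1) · (3) · (9) · (-3) · (6) = -486

|T| = -486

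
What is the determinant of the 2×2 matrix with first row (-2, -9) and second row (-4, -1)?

det = (-2)·(-1) − (-9)·(-4) = 2 − 36 = -34

The determinant is -34.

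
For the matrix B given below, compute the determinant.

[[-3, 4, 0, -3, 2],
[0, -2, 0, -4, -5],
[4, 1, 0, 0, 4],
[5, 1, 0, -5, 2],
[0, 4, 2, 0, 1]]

Expand along column 3 (it has 4 zeros):
  + (2) · M_53   where M_53 = det([-3 4 -3 2; 0 -2 -4 -5; 4 1 0 4; 5 1 -5 2]) = -10
det = (+1)·(2)·(-10) = -20

|B| = -20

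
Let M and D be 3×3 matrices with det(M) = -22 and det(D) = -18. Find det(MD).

det(MD) = det(M)·det(D) = (-22)·(-18) = 396

|MD| = 396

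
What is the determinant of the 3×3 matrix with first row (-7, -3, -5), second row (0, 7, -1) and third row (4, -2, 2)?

68

Expand along column 1:
  + (-7) · |7 -1; -2 2| = (-7)·(14 − 2) = -84
  + 4 · |-3 -5; 7 -1| = 4·(3 − (-35)) = 152
Sum: (-84) + (152) = 68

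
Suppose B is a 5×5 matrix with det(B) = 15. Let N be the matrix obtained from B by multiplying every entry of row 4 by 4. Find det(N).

Scaling one row by 4 multiplies the determinant by 4.
det(N) = (4)·(15) = 60

60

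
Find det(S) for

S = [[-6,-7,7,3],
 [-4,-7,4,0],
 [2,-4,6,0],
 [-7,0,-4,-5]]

Expand along column 4 (it has 2 zeros):
  − (3) · M_14   where M_14 = det([-4 -7 4; 2 -4 6; -7 0 -4]) = 62
  + (-5) · M_44   where M_44 = det([-6 -7 7; -4 -7 4; 2 -4 6]) = 142
det = (-1)·(3)·(62) + (+1)·(-5)·(142) = -896

|S| = -896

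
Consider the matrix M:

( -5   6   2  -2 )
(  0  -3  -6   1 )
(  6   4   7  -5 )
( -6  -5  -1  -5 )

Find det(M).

2455

Expand along row 2 (it has 1 zero):
  + (-3) · M_22   where M_22 = det([-5 2 -2; 6 7 -5; -6 -1 -5]) = 248
  − (-6) · M_23   where M_23 = det([-5 6 -2; 6 4 -5; -6 -5 -5]) = 597
  + (1) · M_24   where M_24 = det([-5 6 2; 6 4 7; -6 -5 -1]) = -383
det = (+1)·(-3)·(248) + (-1)·(-6)·(597) + (+1)·(1)·(-383) = 2455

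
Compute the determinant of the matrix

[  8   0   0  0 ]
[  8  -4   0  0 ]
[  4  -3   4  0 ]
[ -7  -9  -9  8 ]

The determinant is -1024.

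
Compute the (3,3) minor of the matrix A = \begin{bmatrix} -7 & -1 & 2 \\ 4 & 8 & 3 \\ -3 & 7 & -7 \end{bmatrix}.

Delete row 3 and column 3; the remaining 2×2 submatrix is [-7 -1; 4 8].
Its determinant is (-7)·8 − (-1)·4 = -52.

-52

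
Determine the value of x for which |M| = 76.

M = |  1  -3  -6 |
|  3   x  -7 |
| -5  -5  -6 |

Expanding along the row containing x, det(M) is linear in x: det(M) = (-36)·x + (-104).
Set (-36)·x + (-104) = 76  ⇒  (-36)·x = 180  ⇒  x = -5.

x = -5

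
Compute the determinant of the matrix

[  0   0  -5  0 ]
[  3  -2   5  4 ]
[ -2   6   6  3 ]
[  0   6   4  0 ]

Expand along row 1 (it has 3 zeros):
  + (-5) · M_13   where M_13 = det([3 -2 4; -2 6 3; 0 6 0]) = -102
det = (+1)·(-5)·(-102) = 510

510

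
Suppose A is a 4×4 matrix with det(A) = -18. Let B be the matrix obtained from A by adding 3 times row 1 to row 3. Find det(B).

Adding a multiple of one row to another leaves the determinant unchanged.
det(B) = (1)·(-18) = -18

The determinant is -18.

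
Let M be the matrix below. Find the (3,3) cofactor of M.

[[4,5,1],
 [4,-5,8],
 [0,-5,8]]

Delete row 3 and column 3; the remaining 2×2 submatrix is [4 5; 4 -5].
Its determinant is 4·(-5) − 5·4 = -40.
The cofactor carries sign (−1)^(3+3) = +1, so C_{3,3} = +(-40) = -40.

-40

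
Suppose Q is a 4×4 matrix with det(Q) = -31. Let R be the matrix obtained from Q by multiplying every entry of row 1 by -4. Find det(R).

124

Scaling one row by -4 multiplies the determinant by -4.
det(R) = (-4)·(-31) = 124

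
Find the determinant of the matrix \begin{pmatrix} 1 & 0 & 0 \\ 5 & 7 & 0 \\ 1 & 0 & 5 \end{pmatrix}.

35

The matrix is lower triangular, so the determinant is the product of the diagonal entries:
det = (1) · (7) · (5) = 35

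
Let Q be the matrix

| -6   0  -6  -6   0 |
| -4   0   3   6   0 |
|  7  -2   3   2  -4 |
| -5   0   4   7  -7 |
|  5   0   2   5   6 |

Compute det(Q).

-2088

Expand along column 2 (it has 4 zeros):
  − (-2) · M_32   where M_32 = det([-6 -6 -6 0; -4 3 6 0; -5 4 7 -7; 5 2 5 6]) = -1044
det = (-1)·(-2)·(-1044) = -2088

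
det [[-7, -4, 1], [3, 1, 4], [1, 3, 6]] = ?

The determinant is 106.

Expand along column 1:
  + (-7) · |1 4; 3 6| = (-7)·(6 − 12) = 42
  − 3 · |-4 1; 3 6| = −3·(-24 − 3) = 81
  + 1 · |-4 1; 1 4| = 1·(-16 − 1) = -17
Sum: (42) + (81) + (-17) = 106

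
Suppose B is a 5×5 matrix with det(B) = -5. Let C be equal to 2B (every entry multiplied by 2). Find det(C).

For a 5×5 matrix, det(2B) = 2^5·det(B) = 32·det(B).
det(C) = (32)·(-5) = -160

det(C) = -160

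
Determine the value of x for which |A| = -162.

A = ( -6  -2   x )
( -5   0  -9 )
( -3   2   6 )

Expanding along the row containing x, det(A) is linear in x: det(A) = (-10)·x + (-222).
Set (-10)·x + (-222) = -162  ⇒  (-10)·x = 60  ⇒  x = -6.

-6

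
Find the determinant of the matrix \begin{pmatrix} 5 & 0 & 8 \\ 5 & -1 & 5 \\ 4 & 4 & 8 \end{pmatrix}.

The determinant is 52.

Expand along column 2:
  + (-1) · |5 8; 4 8| = (-1)·(40 − 32) = -8
  − 4 · |5 8; 5 5| = −4·(25 − 40) = 60
Sum: (-8) + (60) = 52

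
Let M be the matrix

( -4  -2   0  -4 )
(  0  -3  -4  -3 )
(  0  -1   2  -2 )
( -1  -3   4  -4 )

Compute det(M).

The determinant is 68.

Expand along column 1 (it has 2 zeros):
  + (-4) · M_11   where M_11 = det([-3 -4 -3; -1 2 -2; -3 4 -4]) = -14
  − (-1) · M_41   where M_41 = det([-2 0 -4; -3 -4 -3; -1 2 -2]) = 12
det = (+1)·(-4)·(-14) + (-1)·(-1)·(12) = 68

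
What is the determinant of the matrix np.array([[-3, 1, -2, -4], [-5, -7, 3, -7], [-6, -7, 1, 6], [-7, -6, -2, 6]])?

635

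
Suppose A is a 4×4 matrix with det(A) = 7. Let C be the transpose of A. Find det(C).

7

det(Aᵀ) = det(A).
det(C) = (1)·(7) = 7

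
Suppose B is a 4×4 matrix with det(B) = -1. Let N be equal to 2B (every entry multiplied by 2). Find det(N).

For a 4×4 matrix, det(2B) = 2^4·det(B) = 16·det(B).
det(N) = (16)·(-1) = -16

The determinant is -16.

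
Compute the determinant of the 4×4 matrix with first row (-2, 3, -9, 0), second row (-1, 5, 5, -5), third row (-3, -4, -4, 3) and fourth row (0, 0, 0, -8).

Expand along row 4 (it has 3 zeros):
  + (-8) · M_44   where M_44 = det([-2 3 -9; -1 5 5; -3 -4 -4]) = -228
det = (+1)·(-8)·(-228) = 1824

1824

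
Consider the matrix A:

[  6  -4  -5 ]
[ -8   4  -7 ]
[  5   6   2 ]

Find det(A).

716

Expand along column 1:
  + 6 · |4 -7; 6 2| = 6·(8 − (-42)) = 300
  − (-8) · |-4 -5; 6 2| = −(-8)·(-8 − (-30)) = 176
  + 5 · |-4 -5; 4 -7| = 5·(28 − (-20)) = 240
Sum: (300) + (176) + (240) = 716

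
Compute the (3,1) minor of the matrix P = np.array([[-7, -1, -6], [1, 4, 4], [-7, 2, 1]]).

Delete row 3 and column 1; the remaining 2×2 submatrix is [-1 -6; 4 4].
Its determinant is (-1)·4 − (-6)·4 = 20.

The minor is 20.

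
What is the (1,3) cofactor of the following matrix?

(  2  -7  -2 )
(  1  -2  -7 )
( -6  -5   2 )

The cofactor is -17.

Delete row 1 and column 3; the remaining 2×2 submatrix is [1 -2; -6 -5].
Its determinant is 1·(-5) − (-2)·(-6) = -17.
The cofactor carries sign (−1)^(1+3) = +1, so C_{1,3} = +(-17) = -17.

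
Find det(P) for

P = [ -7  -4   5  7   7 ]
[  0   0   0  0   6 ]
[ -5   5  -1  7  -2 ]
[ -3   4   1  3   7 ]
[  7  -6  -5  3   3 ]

6240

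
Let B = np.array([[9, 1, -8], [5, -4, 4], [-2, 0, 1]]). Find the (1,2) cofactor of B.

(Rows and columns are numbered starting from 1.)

Delete row 1 and column 2; the remaining 2×2 submatrix is [5 4; -2 1].
Its determinant is 5·1 − 4·(-2) = 13.
The cofactor carries sign (−1)^(1+2) = −1, so C_{1,2} = −(13) = -13.

-13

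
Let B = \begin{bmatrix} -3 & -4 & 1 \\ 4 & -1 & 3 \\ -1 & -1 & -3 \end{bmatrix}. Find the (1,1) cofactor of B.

Delete row 1 and column 1; the remaining 2×2 submatrix is [-1 3; -1 -3].
Its determinant is (-1)·(-3) − 3·(-1) = 6.
The cofactor carries sign (−1)^(1+1) = +1, so C_{1,1} = +(6) = 6.

6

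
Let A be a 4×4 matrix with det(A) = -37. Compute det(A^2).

det(A^2) = (det A)^2 = (-37)^2 = 1369

1369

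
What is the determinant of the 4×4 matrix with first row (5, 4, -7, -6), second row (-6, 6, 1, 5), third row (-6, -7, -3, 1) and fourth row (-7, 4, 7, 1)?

Expand along row 1:
  + (5) · M_11   where M_11 = det([6 1 5; -7 -3 1; 4 7 1]) = -234
  − (4) · M_12   where M_12 = det([-6 1 5; -6 -3 1; -7 7 1]) = -256
  + (-7) · M_13   where M_13 = det([-6 6 5; -6 -7 1; -7 4 1]) = -305
  − (-6) · M_14   where M_14 = det([-6 6 1; -6 -7 -3; -7 4 7]) = 527
det = (+1)·(5)·(-234) + (-1)·(4)·(-256) + (+1)·(-7)·(-305) + (-1)·(-6)·(527) = 5151

5151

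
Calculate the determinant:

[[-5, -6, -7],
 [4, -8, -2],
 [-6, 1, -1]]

162

Expand along row 1:
  + (-5) · |-8 -2; 1 -1| = (-5)·(8 − (-2)) = -50
  − (-6) · |4 -2; -6 -1| = −(-6)·(-4 − 12) = -96
  + (-7) · |4 -8; -6 1| = (-7)·(4 − 48) = 308
Sum: (-50) + (-96) + (308) = 162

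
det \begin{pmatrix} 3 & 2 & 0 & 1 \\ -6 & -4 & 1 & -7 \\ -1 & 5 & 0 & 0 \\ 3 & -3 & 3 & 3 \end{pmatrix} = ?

The determinant is -294.

Expand along row 3 (it has 2 zeros):
  + (-1) · M_31   where M_31 = det([2 0 1; -4 1 -7; -3 3 3]) = 39
  − (5) · M_32   where M_32 = det([3 0 1; -6 1 -7; 3 3 3]) = 51
det = (+1)·(-1)·(39) + (-1)·(5)·(51) = -294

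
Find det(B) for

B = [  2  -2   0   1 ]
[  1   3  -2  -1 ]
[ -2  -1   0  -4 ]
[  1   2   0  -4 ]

Expand along column 3 (it has 3 zeros):
  − (-2) · M_23   where M_23 = det([2 -2 1; -2 -1 -4; 1 2 -4]) = 45
det = (-1)·(-2)·(45) = 90

det(B) = 90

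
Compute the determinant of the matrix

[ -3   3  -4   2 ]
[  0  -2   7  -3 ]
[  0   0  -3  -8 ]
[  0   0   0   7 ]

The matrix is upper triangular, so the determinant is the product of the diagonal entries:
det = (-3) · (-2) · (-3) · (7) = -126

The determinant is -126.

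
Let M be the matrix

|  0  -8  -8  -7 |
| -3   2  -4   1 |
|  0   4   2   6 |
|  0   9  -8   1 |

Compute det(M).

Expand along column 1 (it has 3 zeros):
  − (-3) · M_21   where M_21 = det([-8 -8 -7; 4 2 6; 9 -8 1]) = -450
det = (-1)·(-3)·(-450) = -1350

|M| = -1350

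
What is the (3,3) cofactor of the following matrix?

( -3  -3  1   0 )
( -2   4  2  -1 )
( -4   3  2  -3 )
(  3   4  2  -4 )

Delete row 3 and column 3; the remaining 3×3 submatrix is [-3 -3 0; -2 4 -1; 3 4 -4].
Its determinant is 69.
The cofactor carries sign (−1)^(3+3) = +1, so C_{3,3} = +(69) = 69.

69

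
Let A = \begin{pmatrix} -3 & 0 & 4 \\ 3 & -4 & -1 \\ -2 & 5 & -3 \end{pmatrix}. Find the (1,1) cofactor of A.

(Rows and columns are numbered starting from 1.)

The cofactor is 17.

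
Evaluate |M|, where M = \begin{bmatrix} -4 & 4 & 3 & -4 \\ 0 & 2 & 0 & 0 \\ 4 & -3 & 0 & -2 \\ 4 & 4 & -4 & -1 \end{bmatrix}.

168

Expand along row 2 (it has 3 zeros):
  + (2) · M_22   where M_22 = det([-4 3 -4; 4 0 -2; 4 -4 -1]) = 84
det = (+1)·(2)·(84) = 168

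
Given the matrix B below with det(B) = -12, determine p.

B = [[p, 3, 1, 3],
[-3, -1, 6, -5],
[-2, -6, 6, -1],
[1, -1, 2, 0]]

Expanding along the row containing p, det(B) is linear in p: det(B) = (34)·p + (-318).
Set (34)·p + (-318) = -12  ⇒  (34)·p = 306  ⇒  p = 9.

9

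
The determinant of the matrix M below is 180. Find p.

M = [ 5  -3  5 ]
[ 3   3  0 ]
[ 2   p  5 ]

Expanding along the column containing p, det(M) is linear in p: det(M) = (15)·p + (90).
Set (15)·p + (90) = 180  ⇒  (15)·p = 90  ⇒  p = 6.

p = 6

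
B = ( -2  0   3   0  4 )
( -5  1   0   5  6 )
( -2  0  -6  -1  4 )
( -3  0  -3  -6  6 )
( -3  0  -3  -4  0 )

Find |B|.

The determinant is 558.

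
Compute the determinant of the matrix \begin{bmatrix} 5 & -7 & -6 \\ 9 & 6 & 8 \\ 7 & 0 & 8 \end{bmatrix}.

Expand along column 2:
  − (-7) · |9 8; 7 8| = −(-7)·(72 − 56) = 112
  + 6 · |5 -6; 7 8| = 6·(40 − (-42)) = 492
Sum: (112) + (492) = 604

604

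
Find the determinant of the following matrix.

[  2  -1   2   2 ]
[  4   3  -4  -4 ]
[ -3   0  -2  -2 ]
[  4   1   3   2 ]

14

Expand along row 3 (it has 1 zero):
  + (-3) · M_31   where M_31 = det([-1 2 2; 3 -4 -4; 1 3 2]) = 2
  + (-2) · M_33   where M_33 = det([2 -1 2; 4 3 -4; 4 1 2]) = 28
  − (-2) · M_34   where M_34 = det([2 -1 2; 4 3 -4; 4 1 3]) = 38
det = (+1)·(-3)·(2) + (+1)·(-2)·(28) + (-1)·(-2)·(38) = 14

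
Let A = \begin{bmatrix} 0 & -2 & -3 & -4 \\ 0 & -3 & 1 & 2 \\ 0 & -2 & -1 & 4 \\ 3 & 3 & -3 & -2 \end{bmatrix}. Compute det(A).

168

Expand along column 1 (it has 3 zeros):
  − (3) · M_41   where M_41 = det([-2 -3 -4; -3 1 2; -2 -1 4]) = -56
det = (-1)·(3)·(-56) = 168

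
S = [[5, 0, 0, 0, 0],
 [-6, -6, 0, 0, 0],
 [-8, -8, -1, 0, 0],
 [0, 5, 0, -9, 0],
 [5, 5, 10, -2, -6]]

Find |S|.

det(S) = 1620

S is lower triangular, so det(S) is the product of the diagonal entries:
det = (5) · (-6) · (-1) · (-9) · (-6) = 1620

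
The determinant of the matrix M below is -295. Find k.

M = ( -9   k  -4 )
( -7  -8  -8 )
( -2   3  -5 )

k = -7

Expanding along the row containing k, det(M) is linear in k: det(M) = (-19)·k + (-428).
Set (-19)·k + (-428) = -295  ⇒  (-19)·k = 133  ⇒  k = -7.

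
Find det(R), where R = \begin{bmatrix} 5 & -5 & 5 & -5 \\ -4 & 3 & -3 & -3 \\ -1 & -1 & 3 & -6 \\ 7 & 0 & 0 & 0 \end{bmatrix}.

Expand along row 4 (it has 3 zeros):
  − (7) · M_41   where M_41 = det([-5 5 -5; 3 -3 -3; -1 3 -6]) = -60
det = (-1)·(7)·(-60) = 420

420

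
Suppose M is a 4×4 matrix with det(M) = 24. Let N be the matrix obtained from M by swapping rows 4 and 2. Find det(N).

Swapping two rows multiplies the determinant by −1.
det(N) = (-1)·(24) = -24

-24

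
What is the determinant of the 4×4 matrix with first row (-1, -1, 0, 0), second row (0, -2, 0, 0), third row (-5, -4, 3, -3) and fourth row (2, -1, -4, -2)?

The determinant is -36.

The matrix is block lower-triangular with a 2×2 block and a 2×2 block on the diagonal, so its determinant equals the product of the determinants of the diagonal blocks.
det of the 2×2 block = 2
det of the 2×2 block = -18
det = (2)·(-18) = -36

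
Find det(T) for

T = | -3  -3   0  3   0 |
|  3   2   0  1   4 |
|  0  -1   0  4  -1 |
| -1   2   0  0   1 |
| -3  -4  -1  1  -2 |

-165

Expand along column 3 (it has 4 zeros):
  + (-1) · M_53   where M_53 = det([-3 -3 3 0; 3 2 1 4; 0 -1 4 -1; -1 2 0 1]) = 165
det = (+1)·(-1)·(165) = -165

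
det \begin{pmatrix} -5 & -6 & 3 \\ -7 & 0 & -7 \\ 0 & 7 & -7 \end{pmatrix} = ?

Expand along column 1:
  + (-5) · |0 -7; 7 -7| = (-5)·(0 − (-49)) = -245
  − (-7) · |-6 3; 7 -7| = −(-7)·(42 − 21) = 147
Sum: (-245) + (147) = -98

-98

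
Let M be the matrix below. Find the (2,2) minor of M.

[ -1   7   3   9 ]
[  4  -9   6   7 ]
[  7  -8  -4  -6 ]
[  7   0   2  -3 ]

Delete row 2 and column 2; the remaining 3×3 submatrix is [-1 3 9; 7 -4 -6; 7 2 -3].
Its determinant is 291.

291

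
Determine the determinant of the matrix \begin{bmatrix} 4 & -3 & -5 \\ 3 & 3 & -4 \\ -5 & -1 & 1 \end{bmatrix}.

Expand along row 1:
  + 4 · |3 -4; -1 1| = 4·(3 − 4) = -4
  − (-3) · |3 -4; -5 1| = −(-3)·(3 − 20) = -51
  + (-5) · |3 3; -5 -1| = (-5)·(-3 − (-15)) = -60
Sum: (-4) + (-51) + (-60) = -115

-115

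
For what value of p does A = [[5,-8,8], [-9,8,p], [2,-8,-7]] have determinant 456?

p = -9

Expanding along the row containing p, det(A) is linear in p: det(A) = (24)·p + (672).
Set (24)·p + (672) = 456  ⇒  (24)·p = -216  ⇒  p = -9.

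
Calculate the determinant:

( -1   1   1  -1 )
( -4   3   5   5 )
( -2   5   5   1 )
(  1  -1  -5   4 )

Expand along row 1:
  + (-1) · M_11   where M_11 = det([3 5 5; 5 5 1; -1 -5 4]) = -130
  − (1) · M_12   where M_12 = det([-4 5 5; -2 5 1; 1 -5 4]) = -30
  + (1) · M_13   where M_13 = det([-4 3 5; -2 5 1; 1 -1 4]) = -72
  − (-1) · M_14   where M_14 = det([-4 3 5; -2 5 5; 1 -1 -5]) = 50
det = (+1)·(-1)·(-130) + (-1)·(1)·(-30) + (+1)·(1)·(-72) + (-1)·(-1)·(50) = 138

138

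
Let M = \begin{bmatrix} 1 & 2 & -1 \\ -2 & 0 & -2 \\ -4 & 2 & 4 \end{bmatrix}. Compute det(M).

det(M) = 40

Expand along row 2:
  − (-2) · |2 -1; 2 4| = −(-2)·(8 − (-2)) = 20
  − (-2) · |1 2; -4 2| = −(-2)·(2 − (-8)) = 20
Sum: (20) + (20) = 40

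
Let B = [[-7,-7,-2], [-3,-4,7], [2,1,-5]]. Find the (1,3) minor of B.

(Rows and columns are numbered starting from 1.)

5

Delete row 1 and column 3; the remaining 2×2 submatrix is [-3 -4; 2 1].
Its determinant is (-3)·1 − (-4)·2 = 5.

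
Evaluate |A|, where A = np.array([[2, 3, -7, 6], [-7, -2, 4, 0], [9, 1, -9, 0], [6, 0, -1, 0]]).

det(A) = -438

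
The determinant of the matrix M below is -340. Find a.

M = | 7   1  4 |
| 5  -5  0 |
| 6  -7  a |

Expanding along the row containing a, det(M) is linear in a: det(M) = (-40)·a + (-20).
Set (-40)·a + (-20) = -340  ⇒  (-40)·a = -320  ⇒  a = 8.

8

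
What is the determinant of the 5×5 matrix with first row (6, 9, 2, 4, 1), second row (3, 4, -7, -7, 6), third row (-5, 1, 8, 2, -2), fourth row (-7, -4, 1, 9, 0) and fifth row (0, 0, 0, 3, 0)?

Expand along row 5 (it has 4 zeros):
  − (3) · M_54   where M_54 = det([6 9 2 1; 3 4 -7 6; -5 1 8 -2; -7 -4 1 0]) = -344
det = (-1)·(3)·(-344) = 1032

1032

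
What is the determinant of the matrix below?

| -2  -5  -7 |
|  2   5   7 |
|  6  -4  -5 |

Expand along row 1:
  + (-2) · |5 7; -4 -5| = (-2)·(-25 − (-28)) = -6
  − (-5) · |2 7; 6 -5| = −(-5)·(-10 − 42) = -260
  + (-7) · |2 5; 6 -4| = (-7)·(-8 − 30) = 266
Sum: (-6) + (-260) + (266) = 0

The determinant is 0.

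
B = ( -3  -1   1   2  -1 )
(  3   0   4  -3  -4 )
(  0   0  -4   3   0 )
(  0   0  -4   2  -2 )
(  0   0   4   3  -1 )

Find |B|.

|B| = -156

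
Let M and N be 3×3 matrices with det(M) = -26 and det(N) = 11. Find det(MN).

det(MN) = det(M)·det(N) = (-26)·(11) = -286

-286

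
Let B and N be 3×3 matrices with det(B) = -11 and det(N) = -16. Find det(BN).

det(BN) = det(B)·det(N) = (-11)·(-16) = 176

The determinant is 176.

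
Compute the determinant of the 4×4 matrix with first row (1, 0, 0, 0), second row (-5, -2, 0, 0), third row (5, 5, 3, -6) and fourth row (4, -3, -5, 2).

48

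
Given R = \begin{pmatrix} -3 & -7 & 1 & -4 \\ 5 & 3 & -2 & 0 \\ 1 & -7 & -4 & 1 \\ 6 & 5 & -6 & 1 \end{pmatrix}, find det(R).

Expand along row 2 (it has 1 zero):
  − (5) · M_21   where M_21 = det([-7 1 -4; -7 -4 1; 5 -6 1]) = -250
  + (3) · M_22   where M_22 = det([-3 1 -4; 1 -4 1; 6 -6 1]) = -73
  − (-2) · M_23   where M_23 = det([-3 -7 -4; 1 -7 1; 6 5 1]) = -187
det = (-1)·(5)·(-250) + (+1)·(3)·(-73) + (-1)·(-2)·(-187) = 657

The determinant is 657.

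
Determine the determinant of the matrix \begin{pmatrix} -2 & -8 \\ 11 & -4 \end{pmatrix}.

det = (-2)·(-4) − (-8)·11 = 8 − (-88) = 96

96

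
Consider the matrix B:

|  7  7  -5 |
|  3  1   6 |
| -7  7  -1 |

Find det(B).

|B| = -714

Expand along column 1:
  + 7 · |1 6; 7 -1| = 7·(-1 − 42) = -301
  − 3 · |7 -5; 7 -1| = −3·(-7 − (-35)) = -84
  + (-7) · |7 -5; 1 6| = (-7)·(42 − (-5)) = -329
Sum: (-301) + (-84) + (-329) = -714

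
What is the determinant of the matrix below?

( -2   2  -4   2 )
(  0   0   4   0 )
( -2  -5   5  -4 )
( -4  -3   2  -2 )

Expand along row 2 (it has 3 zeros):
  − (4) · M_23   where M_23 = det([-2 2 2; -2 -5 -4; -4 -3 -2]) = 0
det = (-1)·(4)·(0) = 0

0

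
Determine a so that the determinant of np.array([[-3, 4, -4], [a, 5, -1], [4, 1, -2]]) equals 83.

a = -2

Expanding along the column containing a, det(B) is linear in a: det(B) = (4)·a + (91).
Set (4)·a + (91) = 83  ⇒  (4)·a = -8  ⇒  a = -2.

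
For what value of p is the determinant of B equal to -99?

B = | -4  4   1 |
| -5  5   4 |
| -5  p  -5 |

Expanding along the row containing p, det(B) is linear in p: det(B) = (11)·p + (-55).
Set (11)·p + (-55) = -99  ⇒  (11)·p = -44  ⇒  p = -4.

p = -4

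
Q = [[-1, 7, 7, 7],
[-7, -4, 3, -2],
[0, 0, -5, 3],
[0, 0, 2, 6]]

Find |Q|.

Q is block upper-triangular with a 2×2 block and a 2×2 block on the diagonal, so its determinant equals the product of the determinants of the diagonal blocks.
det of the 2×2 block = 53
det of the 2×2 block = -36
det = (53)·(-36) = -1908

-1908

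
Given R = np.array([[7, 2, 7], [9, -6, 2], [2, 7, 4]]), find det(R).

Expand along row 1:
  + 7 · |-6 2; 7 4| = 7·(-24 − 14) = -266
  − 2 · |9 2; 2 4| = −2·(36 − 4) = -64
  + 7 · |9 -6; 2 7| = 7·(63 − (-12)) = 525
Sum: (-266) + (-64) + (525) = 195

det(R) = 195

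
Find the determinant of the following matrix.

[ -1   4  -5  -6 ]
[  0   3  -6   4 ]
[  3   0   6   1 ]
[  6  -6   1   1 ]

1962

Expand along row 2 (it has 1 zero):
  + (3) · M_22   where M_22 = det([-1 -5 -6; 3 6 1; 6 1 1]) = 178
  − (-6) · M_23   where M_23 = det([-1 4 -6; 3 0 1; 6 -6 1]) = 114
  + (4) · M_24   where M_24 = det([-1 4 -5; 3 0 6; 6 -6 1]) = 186
det = (+1)·(3)·(178) + (-1)·(-6)·(114) + (+1)·(4)·(186) = 1962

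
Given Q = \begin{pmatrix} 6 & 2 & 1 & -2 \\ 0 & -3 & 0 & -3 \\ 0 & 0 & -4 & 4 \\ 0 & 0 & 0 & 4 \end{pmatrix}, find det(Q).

Q is upper triangular, so det(Q) is the product of the diagonal entries:
det = (6) · (-3) · (-4) · (4) = 288

288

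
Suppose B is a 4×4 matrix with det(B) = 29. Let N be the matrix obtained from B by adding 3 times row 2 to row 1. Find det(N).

Adding a multiple of one row to another leaves the determinant unchanged.
det(N) = (1)·(29) = 29

29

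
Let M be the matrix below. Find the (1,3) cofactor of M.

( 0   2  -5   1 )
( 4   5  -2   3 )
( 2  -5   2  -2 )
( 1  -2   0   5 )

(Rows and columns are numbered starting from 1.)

-173

Delete row 1 and column 3; the remaining 3×3 submatrix is [4 5 3; 2 -5 -2; 1 -2 5].
Its determinant is -173.
The cofactor carries sign (−1)^(1+3) = +1, so C_{1,3} = +(-173) = -173.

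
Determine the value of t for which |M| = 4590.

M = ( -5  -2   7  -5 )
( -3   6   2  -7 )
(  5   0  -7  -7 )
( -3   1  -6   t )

0

Expanding along the row containing t, det(M) is linear in t: det(M) = (22)·t + (4590).
Set (22)·t + (4590) = 4590  ⇒  (22)·t = 0  ⇒  t = 0.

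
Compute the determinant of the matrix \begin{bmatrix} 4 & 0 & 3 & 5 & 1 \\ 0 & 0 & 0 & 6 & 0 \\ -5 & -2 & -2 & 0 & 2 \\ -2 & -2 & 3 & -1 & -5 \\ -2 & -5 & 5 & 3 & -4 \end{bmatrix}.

744

Expand along row 2 (it has 4 zeros):
  + (6) · M_24   where M_24 = det([4 0 3 1; -5 -2 -2 2; -2 -2 3 -5; -2 -5 5 -4]) = 124
det = (+1)·(6)·(124) = 744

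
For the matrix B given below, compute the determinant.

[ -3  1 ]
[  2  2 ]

det(B) = (-3)·2 − 1·2 = -6 − 2 = -8

det(B) = -8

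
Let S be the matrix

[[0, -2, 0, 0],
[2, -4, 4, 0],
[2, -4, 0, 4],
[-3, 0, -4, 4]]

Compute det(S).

The determinant is -96.

Expand along row 1 (it has 3 zeros):
  − (-2) · M_12   where M_12 = det([2 4 0; 2 0 4; -3 -4 4]) = -48
det = (-1)·(-2)·(-48) = -96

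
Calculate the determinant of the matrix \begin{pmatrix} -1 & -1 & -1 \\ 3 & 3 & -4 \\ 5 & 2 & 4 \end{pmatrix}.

21

Expand along row 1:
  + (-1) · |3 -4; 2 4| = (-1)·(12 − (-8)) = -20
  − (-1) · |3 -4; 5 4| = −(-1)·(12 − (-20)) = 32
  + (-1) · |3 3; 5 2| = (-1)·(6 − 15) = 9
Sum: (-20) + (32) + (9) = 21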